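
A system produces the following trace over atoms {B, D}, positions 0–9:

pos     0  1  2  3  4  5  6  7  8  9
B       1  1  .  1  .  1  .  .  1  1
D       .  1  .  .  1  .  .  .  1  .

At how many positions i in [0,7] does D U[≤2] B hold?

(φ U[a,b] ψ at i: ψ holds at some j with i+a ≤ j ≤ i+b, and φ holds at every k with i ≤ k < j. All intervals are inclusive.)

Evaluate at each i in [0,7]:
  i=0: ✓ (rhs at j=0)
  i=1: ✓ (rhs at j=1)
  i=2: ✗ (lhs fails at k=2 before rhs at j=3)
  i=3: ✓ (rhs at j=3)
  i=4: ✓ (rhs at j=5; lhs holds on [4,4])
  i=5: ✓ (rhs at j=5)
  i=6: ✗ (lhs fails at k=6 before rhs at j=8)
  i=7: ✗ (lhs fails at k=7 before rhs at j=8)
Positions where it holds: {0, 1, 3, 4, 5} → 5.

5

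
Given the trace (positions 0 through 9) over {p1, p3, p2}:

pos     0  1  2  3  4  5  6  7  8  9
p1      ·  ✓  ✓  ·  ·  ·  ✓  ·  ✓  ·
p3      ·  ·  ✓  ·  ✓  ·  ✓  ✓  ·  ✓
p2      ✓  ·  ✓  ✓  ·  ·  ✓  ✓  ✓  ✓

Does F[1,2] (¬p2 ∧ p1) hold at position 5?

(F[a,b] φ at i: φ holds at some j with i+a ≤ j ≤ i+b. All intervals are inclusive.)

Check (¬p2 ∧ p1) at each j in [6,7]:
  j=6: false
  j=7: false
No position in the window satisfies it → formula fails.

Does not hold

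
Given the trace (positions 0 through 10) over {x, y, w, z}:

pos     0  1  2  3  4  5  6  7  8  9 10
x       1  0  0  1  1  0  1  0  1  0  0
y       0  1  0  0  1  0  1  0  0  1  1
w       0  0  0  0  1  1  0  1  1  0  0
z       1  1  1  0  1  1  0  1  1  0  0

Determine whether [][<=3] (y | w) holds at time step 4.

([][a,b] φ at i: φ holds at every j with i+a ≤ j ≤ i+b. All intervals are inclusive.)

True

Check (y | w) at every j in [4,7]:
  j=4: true
  j=5: true
  j=6: true
  j=7: true
All positions satisfy it → formula holds.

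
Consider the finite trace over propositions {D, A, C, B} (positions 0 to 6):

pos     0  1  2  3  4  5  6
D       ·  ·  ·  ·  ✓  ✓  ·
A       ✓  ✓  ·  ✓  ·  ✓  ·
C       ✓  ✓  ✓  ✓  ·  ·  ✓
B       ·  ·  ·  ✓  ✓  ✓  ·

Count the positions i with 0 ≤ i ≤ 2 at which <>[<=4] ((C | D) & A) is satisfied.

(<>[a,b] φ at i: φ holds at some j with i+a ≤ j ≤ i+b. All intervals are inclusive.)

3

Evaluate at each i in [0,2]:
  i=0: ✓ (witness j=0)
  i=1: ✓ (witness j=1)
  i=2: ✓ (witness j=3)
Positions where it holds: {0, 1, 2} → 3.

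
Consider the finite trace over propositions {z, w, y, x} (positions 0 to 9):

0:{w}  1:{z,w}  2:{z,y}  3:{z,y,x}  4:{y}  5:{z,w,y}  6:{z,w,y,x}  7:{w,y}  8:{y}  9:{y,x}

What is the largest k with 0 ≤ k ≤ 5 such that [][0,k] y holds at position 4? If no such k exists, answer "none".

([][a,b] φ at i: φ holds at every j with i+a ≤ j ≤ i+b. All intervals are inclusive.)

y must hold from j=4 onward; find where it first fails.
  j=4: holds
  j=5: holds
  j=6: holds
  j=7: holds
  j=8: holds
  j=9: holds
Holds through j=9; largest k = 5.

5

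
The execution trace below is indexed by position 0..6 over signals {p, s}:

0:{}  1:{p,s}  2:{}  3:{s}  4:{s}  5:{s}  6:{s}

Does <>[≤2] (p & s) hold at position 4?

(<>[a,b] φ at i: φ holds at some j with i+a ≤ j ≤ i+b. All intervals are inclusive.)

Check (p & s) at each j in [4,6]:
  j=4: false
  j=5: false
  j=6: false
No position in the window satisfies it → formula fails.

No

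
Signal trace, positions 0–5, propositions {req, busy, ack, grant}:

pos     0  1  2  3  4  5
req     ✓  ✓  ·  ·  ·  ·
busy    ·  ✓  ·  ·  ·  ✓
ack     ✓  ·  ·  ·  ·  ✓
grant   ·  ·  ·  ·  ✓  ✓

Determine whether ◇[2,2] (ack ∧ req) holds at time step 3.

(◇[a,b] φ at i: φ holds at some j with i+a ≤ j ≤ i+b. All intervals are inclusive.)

Check (ack ∧ req) at each j in [5,5]:
  j=5: false
No position in the window satisfies it → formula fails.

No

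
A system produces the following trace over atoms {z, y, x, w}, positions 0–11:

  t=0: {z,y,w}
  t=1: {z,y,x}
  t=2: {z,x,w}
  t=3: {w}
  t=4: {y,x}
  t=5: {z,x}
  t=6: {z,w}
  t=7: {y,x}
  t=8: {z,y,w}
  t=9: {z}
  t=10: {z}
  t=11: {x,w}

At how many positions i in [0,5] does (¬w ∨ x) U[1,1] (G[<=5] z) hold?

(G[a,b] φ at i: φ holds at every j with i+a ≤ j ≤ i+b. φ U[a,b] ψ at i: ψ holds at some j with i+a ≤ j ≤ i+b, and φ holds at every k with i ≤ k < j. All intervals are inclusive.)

Evaluate at each i in [0,5]:
  i=0: ✗ (no rhs in [1,1])
  i=1: ✗ (no rhs in [2,2])
  i=2: ✗ (no rhs in [3,3])
  i=3: ✗ (no rhs in [4,4])
  i=4: ✗ (no rhs in [5,5])
  i=5: ✗ (no rhs in [6,6])
Positions where it holds: {} → 0.

0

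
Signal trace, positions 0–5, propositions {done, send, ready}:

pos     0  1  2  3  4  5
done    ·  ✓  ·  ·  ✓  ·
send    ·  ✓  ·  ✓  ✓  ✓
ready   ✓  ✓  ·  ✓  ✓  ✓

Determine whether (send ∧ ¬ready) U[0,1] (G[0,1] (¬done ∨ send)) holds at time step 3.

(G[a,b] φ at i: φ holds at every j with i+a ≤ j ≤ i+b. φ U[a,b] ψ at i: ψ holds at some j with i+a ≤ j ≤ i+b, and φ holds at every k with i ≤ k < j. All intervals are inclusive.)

True

Need some j in [3,4] with G[0,1] (¬done ∨ send), and (send ∧ ¬ready) at every k in [3,j-1].
  j=3: G[0,1] (¬done ∨ send) holds; no prefix to check → satisfied.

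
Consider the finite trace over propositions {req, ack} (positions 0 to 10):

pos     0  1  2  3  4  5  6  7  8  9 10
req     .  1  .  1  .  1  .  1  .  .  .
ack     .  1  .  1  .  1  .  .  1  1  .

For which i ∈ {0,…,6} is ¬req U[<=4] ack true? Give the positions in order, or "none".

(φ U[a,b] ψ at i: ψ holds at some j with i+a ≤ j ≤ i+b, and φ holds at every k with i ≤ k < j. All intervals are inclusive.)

Evaluate at each i in [0,6]:
  i=0: ✓ (rhs at j=1; lhs holds on [0,0])
  i=1: ✓ (rhs at j=1)
  i=2: ✓ (rhs at j=3; lhs holds on [2,2])
  i=3: ✓ (rhs at j=3)
  i=4: ✓ (rhs at j=5; lhs holds on [4,4])
  i=5: ✓ (rhs at j=5)
  i=6: ✗ (lhs fails at k=7 before rhs at j=8)

0, 1, 2, 3, 4, 5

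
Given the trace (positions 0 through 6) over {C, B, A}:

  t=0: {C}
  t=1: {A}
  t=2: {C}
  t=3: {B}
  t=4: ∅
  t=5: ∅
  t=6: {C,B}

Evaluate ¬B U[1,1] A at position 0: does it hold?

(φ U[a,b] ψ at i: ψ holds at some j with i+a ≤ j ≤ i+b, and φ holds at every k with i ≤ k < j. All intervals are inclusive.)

Need some j in [1,1] with A, and ¬B at every k in [0,j-1].
  j=1: A holds; ¬B holds at every k in [0,0] → satisfied.

Holds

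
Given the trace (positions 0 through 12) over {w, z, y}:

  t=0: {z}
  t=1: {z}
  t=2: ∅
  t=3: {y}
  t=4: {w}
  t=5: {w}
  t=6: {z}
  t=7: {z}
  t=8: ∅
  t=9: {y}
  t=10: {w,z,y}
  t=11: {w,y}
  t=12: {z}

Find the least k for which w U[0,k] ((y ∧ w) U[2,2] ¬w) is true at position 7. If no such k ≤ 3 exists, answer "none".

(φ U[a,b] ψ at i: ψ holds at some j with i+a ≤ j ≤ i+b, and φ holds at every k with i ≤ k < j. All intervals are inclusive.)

none

Need earliest j ≥ 7 with ((y ∧ w) U[2,2] ¬w), and w at every k in [7,j-1].
  j=7: rhs fails.
  j=8: rhs fails.
  j=9: rhs fails.
  j=10: rhs holds but lhs fails at k=7.
No witness within the range → none.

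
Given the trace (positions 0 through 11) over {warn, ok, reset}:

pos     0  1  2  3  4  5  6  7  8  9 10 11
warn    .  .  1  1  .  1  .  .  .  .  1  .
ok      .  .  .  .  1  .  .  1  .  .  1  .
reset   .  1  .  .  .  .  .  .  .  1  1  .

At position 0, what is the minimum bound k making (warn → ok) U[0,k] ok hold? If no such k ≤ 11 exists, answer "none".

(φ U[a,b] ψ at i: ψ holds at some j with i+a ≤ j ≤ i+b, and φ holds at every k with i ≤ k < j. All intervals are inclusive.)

Need earliest j ≥ 0 with ok, and (warn → ok) at every k in [0,j-1].
  j=0: rhs fails.
  j=1: rhs fails.
  j=2: rhs fails.
  j=3: rhs fails.
  j=4: rhs holds but lhs fails at k=2.
  j=5: rhs fails.
  j=6: rhs fails.
  j=7: rhs holds but lhs fails at k=2.
  j=8: rhs fails.
  j=9: rhs fails.
  j=10: rhs holds but lhs fails at k=2.
  j=11: rhs fails.
No witness within the range → none.

none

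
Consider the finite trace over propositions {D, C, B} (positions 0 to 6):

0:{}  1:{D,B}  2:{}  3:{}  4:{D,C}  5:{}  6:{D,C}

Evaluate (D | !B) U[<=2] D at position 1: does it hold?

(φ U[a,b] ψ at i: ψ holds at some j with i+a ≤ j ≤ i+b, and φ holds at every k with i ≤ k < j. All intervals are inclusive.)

Yes

Need some j in [1,3] with D, and (D | !B) at every k in [1,j-1].
  j=1: D holds; no prefix to check → satisfied.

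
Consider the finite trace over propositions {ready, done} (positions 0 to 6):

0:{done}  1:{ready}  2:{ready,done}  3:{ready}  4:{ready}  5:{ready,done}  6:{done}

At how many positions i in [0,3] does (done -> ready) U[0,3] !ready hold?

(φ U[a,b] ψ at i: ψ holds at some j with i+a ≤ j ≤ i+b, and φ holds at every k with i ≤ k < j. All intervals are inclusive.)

2

Evaluate at each i in [0,3]:
  i=0: ✓ (rhs at j=0)
  i=1: ✗ (no rhs in [1,4])
  i=2: ✗ (no rhs in [2,5])
  i=3: ✓ (rhs at j=6; lhs holds on [3,5])
Positions where it holds: {0, 3} → 2.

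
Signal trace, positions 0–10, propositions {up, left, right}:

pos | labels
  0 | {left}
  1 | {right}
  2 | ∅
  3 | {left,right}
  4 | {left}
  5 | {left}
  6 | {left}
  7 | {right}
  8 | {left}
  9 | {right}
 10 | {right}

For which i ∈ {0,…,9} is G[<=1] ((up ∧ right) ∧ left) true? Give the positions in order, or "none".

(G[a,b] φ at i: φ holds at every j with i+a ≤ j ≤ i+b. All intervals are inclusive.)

none

Evaluate at each i in [0,9]:
  i=0: ✗ (fails at j=0)
  i=1: ✗ (fails at j=1)
  i=2: ✗ (fails at j=2)
  i=3: ✗ (fails at j=3)
  i=4: ✗ (fails at j=4)
  i=5: ✗ (fails at j=5)
  i=6: ✗ (fails at j=6)
  i=7: ✗ (fails at j=7)
  i=8: ✗ (fails at j=8)
  i=9: ✗ (fails at j=9)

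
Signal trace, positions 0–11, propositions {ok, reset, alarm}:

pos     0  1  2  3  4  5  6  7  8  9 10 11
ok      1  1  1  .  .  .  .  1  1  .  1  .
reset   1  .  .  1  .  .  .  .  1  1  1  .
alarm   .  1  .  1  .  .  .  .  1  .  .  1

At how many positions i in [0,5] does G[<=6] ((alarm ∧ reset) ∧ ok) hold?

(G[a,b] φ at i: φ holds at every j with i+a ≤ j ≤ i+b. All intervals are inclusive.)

Evaluate at each i in [0,5]:
  i=0: ✗ (fails at j=0)
  i=1: ✗ (fails at j=1)
  i=2: ✗ (fails at j=2)
  i=3: ✗ (fails at j=3)
  i=4: ✗ (fails at j=4)
  i=5: ✗ (fails at j=5)
Positions where it holds: {} → 0.

0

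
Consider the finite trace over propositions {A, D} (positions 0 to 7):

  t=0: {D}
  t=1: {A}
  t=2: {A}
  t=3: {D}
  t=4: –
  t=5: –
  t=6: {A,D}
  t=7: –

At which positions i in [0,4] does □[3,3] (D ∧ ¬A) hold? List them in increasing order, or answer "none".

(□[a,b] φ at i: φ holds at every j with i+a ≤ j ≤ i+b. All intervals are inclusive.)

Evaluate at each i in [0,4]:
  i=0: ✓ (all of [3,3])
  i=1: ✗ (fails at j=4)
  i=2: ✗ (fails at j=5)
  i=3: ✗ (fails at j=6)
  i=4: ✗ (fails at j=7)

0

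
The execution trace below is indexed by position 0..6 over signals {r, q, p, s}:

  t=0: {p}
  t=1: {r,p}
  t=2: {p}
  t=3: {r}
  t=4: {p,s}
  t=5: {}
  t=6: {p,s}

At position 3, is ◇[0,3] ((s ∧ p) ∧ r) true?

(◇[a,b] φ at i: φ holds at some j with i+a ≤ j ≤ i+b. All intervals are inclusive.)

No

Check ((s ∧ p) ∧ r) at each j in [3,6]:
  j=3: false
  j=4: false
  j=5: false
  j=6: false
No position in the window satisfies it → formula fails.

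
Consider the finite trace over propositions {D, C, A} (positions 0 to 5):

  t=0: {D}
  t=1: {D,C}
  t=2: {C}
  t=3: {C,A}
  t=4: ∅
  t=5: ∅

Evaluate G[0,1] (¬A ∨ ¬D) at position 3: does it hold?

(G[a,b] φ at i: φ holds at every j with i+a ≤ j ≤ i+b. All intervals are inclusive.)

True

Check (¬A ∨ ¬D) at every j in [3,4]:
  j=3: true
  j=4: true
All positions satisfy it → formula holds.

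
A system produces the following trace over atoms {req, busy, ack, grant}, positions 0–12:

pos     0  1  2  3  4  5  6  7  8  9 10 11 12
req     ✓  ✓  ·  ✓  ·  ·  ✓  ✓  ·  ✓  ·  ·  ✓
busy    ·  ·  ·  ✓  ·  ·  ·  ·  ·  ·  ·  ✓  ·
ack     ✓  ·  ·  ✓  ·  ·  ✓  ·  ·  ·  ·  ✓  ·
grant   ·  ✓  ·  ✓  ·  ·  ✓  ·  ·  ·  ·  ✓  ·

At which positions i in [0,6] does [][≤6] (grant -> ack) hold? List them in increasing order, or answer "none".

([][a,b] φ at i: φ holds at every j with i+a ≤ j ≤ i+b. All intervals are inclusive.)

Evaluate at each i in [0,6]:
  i=0: ✗ (fails at j=1)
  i=1: ✗ (fails at j=1)
  i=2: ✓ (all of [2,8])
  i=3: ✓ (all of [3,9])
  i=4: ✓ (all of [4,10])
  i=5: ✓ (all of [5,11])
  i=6: ✓ (all of [6,12])

2, 3, 4, 5, 6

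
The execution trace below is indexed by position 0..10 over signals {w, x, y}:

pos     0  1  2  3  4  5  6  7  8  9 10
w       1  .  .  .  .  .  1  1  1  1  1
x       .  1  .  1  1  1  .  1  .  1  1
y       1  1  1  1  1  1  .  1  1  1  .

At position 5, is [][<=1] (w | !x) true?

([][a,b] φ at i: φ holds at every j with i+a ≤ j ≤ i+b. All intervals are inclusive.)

Does not hold

Check (w | !x) at every j in [5,6]:
  j=5: false
  j=6: true
Fails at j=5 → formula fails.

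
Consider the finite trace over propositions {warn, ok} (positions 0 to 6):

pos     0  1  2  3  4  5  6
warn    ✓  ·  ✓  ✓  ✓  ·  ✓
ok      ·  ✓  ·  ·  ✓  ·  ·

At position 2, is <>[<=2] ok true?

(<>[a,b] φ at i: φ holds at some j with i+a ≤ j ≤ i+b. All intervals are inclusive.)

Check ok at each j in [2,4]:
  j=2: false
  j=3: false
  j=4: true
Found at j=4 → formula holds.

True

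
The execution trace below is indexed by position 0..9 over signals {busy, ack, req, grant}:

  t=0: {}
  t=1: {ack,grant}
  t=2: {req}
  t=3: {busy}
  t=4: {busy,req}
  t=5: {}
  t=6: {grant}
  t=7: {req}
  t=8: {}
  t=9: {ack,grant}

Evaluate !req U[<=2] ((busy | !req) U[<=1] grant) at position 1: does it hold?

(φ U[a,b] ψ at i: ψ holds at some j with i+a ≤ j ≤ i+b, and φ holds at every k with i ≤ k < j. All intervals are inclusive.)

Need some j in [1,3] with ((busy | !req) U[<=1] grant), and !req at every k in [1,j-1].
  j=1: ((busy | !req) U[<=1] grant) holds; no prefix to check → satisfied.

Yes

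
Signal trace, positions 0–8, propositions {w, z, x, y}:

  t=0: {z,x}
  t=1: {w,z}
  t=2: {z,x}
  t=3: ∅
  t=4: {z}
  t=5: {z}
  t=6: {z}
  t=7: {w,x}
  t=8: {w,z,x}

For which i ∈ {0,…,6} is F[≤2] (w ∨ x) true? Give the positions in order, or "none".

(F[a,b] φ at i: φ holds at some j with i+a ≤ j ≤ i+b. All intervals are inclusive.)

0, 1, 2, 5, 6

Evaluate at each i in [0,6]:
  i=0: ✓ (witness j=0)
  i=1: ✓ (witness j=1)
  i=2: ✓ (witness j=2)
  i=3: ✗ (none in [3,5])
  i=4: ✗ (none in [4,6])
  i=5: ✓ (witness j=7)
  i=6: ✓ (witness j=7)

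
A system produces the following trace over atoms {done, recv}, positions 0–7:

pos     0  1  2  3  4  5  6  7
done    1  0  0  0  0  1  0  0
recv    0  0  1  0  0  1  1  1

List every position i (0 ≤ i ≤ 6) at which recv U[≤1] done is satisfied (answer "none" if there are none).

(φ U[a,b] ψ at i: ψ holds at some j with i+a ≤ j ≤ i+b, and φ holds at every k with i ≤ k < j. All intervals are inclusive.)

Evaluate at each i in [0,6]:
  i=0: ✓ (rhs at j=0)
  i=1: ✗ (no rhs in [1,2])
  i=2: ✗ (no rhs in [2,3])
  i=3: ✗ (no rhs in [3,4])
  i=4: ✗ (lhs fails at k=4 before rhs at j=5)
  i=5: ✓ (rhs at j=5)
  i=6: ✗ (no rhs in [6,7])

0, 5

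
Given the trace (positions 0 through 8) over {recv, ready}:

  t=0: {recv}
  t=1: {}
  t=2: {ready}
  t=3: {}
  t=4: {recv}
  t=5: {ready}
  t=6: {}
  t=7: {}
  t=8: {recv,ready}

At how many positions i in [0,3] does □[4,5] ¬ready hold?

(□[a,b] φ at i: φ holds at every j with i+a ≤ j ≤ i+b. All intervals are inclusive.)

Evaluate at each i in [0,3]:
  i=0: ✗ (fails at j=5)
  i=1: ✗ (fails at j=5)
  i=2: ✓ (all of [6,7])
  i=3: ✗ (fails at j=8)
Positions where it holds: {2} → 1.

1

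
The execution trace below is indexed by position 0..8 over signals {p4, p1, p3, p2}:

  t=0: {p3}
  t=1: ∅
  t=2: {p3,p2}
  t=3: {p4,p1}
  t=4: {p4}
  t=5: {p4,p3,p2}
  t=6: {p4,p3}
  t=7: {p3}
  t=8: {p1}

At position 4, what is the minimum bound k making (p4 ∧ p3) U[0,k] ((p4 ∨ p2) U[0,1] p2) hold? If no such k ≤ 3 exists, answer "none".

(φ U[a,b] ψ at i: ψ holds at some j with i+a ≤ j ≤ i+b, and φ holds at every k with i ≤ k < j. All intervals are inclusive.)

Need earliest j ≥ 4 with ((p4 ∨ p2) U[0,1] p2), and (p4 ∧ p3) at every k in [4,j-1].
  j=4: rhs holds (empty prefix). k = 0.

0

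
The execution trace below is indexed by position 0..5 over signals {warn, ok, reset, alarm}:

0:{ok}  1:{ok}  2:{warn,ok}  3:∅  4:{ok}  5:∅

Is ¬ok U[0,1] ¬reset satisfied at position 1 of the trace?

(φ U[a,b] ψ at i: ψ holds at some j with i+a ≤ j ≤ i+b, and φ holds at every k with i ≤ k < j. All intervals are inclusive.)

Need some j in [1,2] with ¬reset, and ¬ok at every k in [1,j-1].
  j=1: ¬reset holds; no prefix to check → satisfied.

Holds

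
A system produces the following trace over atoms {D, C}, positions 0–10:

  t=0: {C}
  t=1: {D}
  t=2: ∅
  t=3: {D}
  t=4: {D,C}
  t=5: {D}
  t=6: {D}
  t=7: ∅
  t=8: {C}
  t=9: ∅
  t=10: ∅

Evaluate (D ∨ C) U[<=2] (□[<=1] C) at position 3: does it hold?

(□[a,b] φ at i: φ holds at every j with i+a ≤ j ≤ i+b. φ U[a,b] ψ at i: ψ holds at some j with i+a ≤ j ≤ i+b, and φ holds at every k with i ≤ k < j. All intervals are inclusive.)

Does not hold

Need some j in [3,5] with □[<=1] C, and (D ∨ C) at every k in [3,j-1].
  j=3: □[<=1] C — fails at 3.
  j=4: □[<=1] C — fails at 5.
  j=5: □[<=1] C — fails at 5.
No j in the window works → until fails.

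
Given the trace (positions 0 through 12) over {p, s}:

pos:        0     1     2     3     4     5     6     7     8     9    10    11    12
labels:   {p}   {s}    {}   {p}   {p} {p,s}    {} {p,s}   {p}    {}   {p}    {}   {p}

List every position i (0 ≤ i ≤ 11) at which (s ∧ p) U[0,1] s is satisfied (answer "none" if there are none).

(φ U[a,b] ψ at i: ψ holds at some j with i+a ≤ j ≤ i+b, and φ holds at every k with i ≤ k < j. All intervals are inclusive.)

Evaluate at each i in [0,11]:
  i=0: ✗ (lhs fails at k=0 before rhs at j=1)
  i=1: ✓ (rhs at j=1)
  i=2: ✗ (no rhs in [2,3])
  i=3: ✗ (no rhs in [3,4])
  i=4: ✗ (lhs fails at k=4 before rhs at j=5)
  i=5: ✓ (rhs at j=5)
  i=6: ✗ (lhs fails at k=6 before rhs at j=7)
  i=7: ✓ (rhs at j=7)
  i=8: ✗ (no rhs in [8,9])
  i=9: ✗ (no rhs in [9,10])
  i=10: ✗ (no rhs in [10,11])
  i=11: ✗ (no rhs in [11,12])

1, 5, 7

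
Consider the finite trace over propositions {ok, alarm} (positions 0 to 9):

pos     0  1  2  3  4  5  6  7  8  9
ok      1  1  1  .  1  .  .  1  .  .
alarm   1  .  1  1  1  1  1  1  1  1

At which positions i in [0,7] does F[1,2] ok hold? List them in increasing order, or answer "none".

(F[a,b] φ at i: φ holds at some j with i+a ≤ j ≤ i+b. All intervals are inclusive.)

Evaluate at each i in [0,7]:
  i=0: ✓ (witness j=1)
  i=1: ✓ (witness j=2)
  i=2: ✓ (witness j=4)
  i=3: ✓ (witness j=4)
  i=4: ✗ (none in [5,6])
  i=5: ✓ (witness j=7)
  i=6: ✓ (witness j=7)
  i=7: ✗ (none in [8,9])

0, 1, 2, 3, 5, 6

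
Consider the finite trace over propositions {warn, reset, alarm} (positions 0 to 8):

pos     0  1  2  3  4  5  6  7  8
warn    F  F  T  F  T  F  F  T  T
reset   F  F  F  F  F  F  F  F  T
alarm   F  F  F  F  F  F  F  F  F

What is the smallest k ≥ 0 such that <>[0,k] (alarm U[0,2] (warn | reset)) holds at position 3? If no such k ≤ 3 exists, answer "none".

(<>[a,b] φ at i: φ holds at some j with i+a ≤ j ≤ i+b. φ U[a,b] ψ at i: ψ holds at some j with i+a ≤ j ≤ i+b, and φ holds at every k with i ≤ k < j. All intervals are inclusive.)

1

Scan j = 3,4,… for (alarm U[0,2] (warn | reset)):
  j=3: fails
  j=4: holds
First hit at j=4, so smallest k = 4-3 = 1.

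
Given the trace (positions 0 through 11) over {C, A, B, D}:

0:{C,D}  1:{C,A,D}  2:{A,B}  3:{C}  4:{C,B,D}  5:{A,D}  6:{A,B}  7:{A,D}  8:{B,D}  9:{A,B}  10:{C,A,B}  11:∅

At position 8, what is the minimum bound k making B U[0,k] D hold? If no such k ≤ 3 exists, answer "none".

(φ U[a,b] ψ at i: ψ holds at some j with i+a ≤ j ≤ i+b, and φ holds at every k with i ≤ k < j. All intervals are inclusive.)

Need earliest j ≥ 8 with D, and B at every k in [8,j-1].
  j=8: rhs holds (empty prefix). k = 0.

0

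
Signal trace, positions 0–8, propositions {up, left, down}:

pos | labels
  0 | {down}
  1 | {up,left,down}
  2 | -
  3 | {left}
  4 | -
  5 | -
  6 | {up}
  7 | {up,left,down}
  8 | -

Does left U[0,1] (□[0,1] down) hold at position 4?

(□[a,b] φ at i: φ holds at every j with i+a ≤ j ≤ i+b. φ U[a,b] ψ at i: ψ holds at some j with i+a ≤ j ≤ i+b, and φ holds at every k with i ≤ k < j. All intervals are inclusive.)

Need some j in [4,5] with □[0,1] down, and left at every k in [4,j-1].
  j=4: □[0,1] down — fails at 4.
  j=5: □[0,1] down — fails at 5.
No j in the window works → until fails.

False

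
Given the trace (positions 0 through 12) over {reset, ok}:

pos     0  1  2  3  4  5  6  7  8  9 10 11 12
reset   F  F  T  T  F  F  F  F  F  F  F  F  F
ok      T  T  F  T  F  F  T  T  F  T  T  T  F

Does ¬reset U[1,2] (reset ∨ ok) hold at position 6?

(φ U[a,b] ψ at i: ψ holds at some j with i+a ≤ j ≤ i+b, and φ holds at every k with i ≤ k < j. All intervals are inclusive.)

True

Need some j in [7,8] with (reset ∨ ok), and ¬reset at every k in [6,j-1].
  j=7: (reset ∨ ok) holds; ¬reset holds at every k in [6,6] → satisfied.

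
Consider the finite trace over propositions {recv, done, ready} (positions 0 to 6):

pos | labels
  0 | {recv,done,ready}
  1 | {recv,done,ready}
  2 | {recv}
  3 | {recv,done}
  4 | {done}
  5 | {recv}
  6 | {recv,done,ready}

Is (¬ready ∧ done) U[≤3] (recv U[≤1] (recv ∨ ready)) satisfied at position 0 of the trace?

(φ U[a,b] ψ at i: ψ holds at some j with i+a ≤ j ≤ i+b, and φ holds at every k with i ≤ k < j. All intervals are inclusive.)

Yes

Need some j in [0,3] with (recv U[≤1] (recv ∨ ready)), and (¬ready ∧ done) at every k in [0,j-1].
  j=0: (recv U[≤1] (recv ∨ ready)) holds; no prefix to check → satisfied.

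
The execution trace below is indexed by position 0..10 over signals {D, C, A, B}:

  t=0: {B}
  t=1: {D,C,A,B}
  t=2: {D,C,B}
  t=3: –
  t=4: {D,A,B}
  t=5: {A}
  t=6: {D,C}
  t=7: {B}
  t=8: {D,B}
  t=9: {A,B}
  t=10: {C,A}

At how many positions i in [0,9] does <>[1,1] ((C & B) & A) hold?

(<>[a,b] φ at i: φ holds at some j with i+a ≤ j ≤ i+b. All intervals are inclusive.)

Evaluate at each i in [0,9]:
  i=0: ✓ (witness j=1)
  i=1: ✗ (none in [2,2])
  i=2: ✗ (none in [3,3])
  i=3: ✗ (none in [4,4])
  i=4: ✗ (none in [5,5])
  i=5: ✗ (none in [6,6])
  i=6: ✗ (none in [7,7])
  i=7: ✗ (none in [8,8])
  i=8: ✗ (none in [9,9])
  i=9: ✗ (none in [10,10])
Positions where it holds: {0} → 1.

1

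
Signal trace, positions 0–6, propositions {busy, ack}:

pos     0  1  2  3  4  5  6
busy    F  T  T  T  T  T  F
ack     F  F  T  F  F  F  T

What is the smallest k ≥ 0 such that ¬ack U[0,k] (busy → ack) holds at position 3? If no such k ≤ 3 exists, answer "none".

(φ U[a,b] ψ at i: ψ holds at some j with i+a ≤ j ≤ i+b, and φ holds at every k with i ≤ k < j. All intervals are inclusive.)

3

Need earliest j ≥ 3 with (busy → ack), and ¬ack at every k in [3,j-1].
  j=3: rhs fails.
  j=4: rhs fails.
  j=5: rhs fails.
  j=6: rhs holds; lhs holds on [3,5]. k = 3.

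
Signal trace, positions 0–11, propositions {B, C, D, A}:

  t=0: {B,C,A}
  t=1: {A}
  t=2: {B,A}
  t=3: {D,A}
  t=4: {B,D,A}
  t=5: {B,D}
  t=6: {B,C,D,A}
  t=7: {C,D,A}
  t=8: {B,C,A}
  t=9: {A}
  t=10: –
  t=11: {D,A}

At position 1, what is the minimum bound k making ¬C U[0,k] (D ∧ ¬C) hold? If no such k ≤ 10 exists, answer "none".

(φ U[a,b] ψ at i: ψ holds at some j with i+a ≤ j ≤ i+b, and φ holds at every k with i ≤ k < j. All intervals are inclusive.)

Need earliest j ≥ 1 with (D ∧ ¬C), and ¬C at every k in [1,j-1].
  j=1: rhs fails.
  j=2: rhs fails.
  j=3: rhs holds; lhs holds on [1,2]. k = 2.

2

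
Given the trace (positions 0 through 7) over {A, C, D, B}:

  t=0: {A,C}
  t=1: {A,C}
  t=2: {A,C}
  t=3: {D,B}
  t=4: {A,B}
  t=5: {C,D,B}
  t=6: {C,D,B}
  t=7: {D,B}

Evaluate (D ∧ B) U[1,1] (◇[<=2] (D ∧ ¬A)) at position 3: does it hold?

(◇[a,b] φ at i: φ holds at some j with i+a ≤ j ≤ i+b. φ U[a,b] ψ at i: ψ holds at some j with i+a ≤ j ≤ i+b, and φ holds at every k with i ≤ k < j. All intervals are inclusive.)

Need some j in [4,4] with ◇[<=2] (D ∧ ¬A), and (D ∧ B) at every k in [3,j-1].
  j=4: ◇[<=2] (D ∧ ¬A) holds; (D ∧ B) holds at every k in [3,3] → satisfied.

Holds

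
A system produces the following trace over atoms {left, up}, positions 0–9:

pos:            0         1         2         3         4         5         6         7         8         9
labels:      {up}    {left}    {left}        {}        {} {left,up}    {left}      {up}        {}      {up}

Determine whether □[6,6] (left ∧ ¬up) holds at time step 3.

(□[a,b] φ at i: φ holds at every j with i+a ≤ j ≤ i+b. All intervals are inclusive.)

Does not hold

Check (left ∧ ¬up) at every j in [9,9]:
  j=9: false
Fails at j=9 → formula fails.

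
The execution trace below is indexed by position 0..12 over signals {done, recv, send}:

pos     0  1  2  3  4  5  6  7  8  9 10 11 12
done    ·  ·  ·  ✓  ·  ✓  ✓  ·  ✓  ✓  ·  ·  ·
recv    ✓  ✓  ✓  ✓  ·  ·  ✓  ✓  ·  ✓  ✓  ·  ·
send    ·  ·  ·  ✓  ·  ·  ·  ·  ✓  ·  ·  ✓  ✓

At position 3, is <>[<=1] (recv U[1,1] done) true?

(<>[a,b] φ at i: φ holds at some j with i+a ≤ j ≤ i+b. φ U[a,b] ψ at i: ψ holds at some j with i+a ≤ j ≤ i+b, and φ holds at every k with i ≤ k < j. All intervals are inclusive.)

No

Check (recv U[1,1] done) at each j in [3,4]:
  j=3: fails
  j=4: fails
No position in the window satisfies it → formula fails.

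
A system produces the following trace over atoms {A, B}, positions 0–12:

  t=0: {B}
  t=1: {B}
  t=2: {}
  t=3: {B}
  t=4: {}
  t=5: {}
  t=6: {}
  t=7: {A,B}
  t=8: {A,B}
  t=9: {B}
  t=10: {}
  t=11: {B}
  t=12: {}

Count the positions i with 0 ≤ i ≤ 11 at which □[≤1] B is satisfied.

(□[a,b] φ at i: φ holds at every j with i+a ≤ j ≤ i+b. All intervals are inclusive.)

3

Evaluate at each i in [0,11]:
  i=0: ✓ (all of [0,1])
  i=1: ✗ (fails at j=2)
  i=2: ✗ (fails at j=2)
  i=3: ✗ (fails at j=4)
  i=4: ✗ (fails at j=4)
  i=5: ✗ (fails at j=5)
  i=6: ✗ (fails at j=6)
  i=7: ✓ (all of [7,8])
  i=8: ✓ (all of [8,9])
  i=9: ✗ (fails at j=10)
  i=10: ✗ (fails at j=10)
  i=11: ✗ (fails at j=12)
Positions where it holds: {0, 7, 8} → 3.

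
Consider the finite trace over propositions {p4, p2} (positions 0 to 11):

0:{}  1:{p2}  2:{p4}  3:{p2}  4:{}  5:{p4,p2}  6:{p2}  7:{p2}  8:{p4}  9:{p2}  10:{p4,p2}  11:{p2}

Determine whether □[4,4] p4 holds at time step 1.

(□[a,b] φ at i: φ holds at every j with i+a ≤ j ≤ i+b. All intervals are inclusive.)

Check p4 at every j in [5,5]:
  j=5: true
All positions satisfy it → formula holds.

Holds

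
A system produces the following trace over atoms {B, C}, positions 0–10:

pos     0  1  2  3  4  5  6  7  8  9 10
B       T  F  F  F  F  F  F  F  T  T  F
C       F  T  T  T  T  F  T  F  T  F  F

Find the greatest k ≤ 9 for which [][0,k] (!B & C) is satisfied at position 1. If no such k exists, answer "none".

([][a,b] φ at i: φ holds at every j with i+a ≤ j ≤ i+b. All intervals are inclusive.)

(!B & C) must hold from j=1 onward; find where it first fails.
  j=1: holds
  j=2: holds
  j=3: holds
  j=4: holds
  j=5: fails
Holds on [1,4], so largest k = 3.

3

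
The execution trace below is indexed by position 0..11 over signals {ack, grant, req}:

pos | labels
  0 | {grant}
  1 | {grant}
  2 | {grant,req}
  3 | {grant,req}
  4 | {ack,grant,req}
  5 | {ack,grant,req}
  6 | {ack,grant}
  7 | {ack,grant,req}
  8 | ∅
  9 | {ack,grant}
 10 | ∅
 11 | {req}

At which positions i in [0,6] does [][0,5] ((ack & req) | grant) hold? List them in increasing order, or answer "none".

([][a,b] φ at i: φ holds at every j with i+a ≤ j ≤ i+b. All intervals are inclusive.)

0, 1, 2

Evaluate at each i in [0,6]:
  i=0: ✓ (all of [0,5])
  i=1: ✓ (all of [1,6])
  i=2: ✓ (all of [2,7])
  i=3: ✗ (fails at j=8)
  i=4: ✗ (fails at j=8)
  i=5: ✗ (fails at j=8)
  i=6: ✗ (fails at j=8)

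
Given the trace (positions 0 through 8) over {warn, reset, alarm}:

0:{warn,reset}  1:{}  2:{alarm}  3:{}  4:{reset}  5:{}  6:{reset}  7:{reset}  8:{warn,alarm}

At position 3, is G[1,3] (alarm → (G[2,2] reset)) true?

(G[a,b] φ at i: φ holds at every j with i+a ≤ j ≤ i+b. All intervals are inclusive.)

Yes

Check (alarm → (G[2,2] reset)) at every j in [4,6]:
  j=4: antecedent false → ✓
  j=5: antecedent false → ✓
  j=6: antecedent false → ✓
All positions satisfy it → formula holds.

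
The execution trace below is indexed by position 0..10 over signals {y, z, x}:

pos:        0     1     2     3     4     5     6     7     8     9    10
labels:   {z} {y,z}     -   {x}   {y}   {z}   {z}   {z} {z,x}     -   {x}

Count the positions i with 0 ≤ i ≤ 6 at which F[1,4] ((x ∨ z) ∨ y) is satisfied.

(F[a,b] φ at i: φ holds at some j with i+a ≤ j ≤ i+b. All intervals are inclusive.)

7

Evaluate at each i in [0,6]:
  i=0: ✓ (witness j=1)
  i=1: ✓ (witness j=3)
  i=2: ✓ (witness j=3)
  i=3: ✓ (witness j=4)
  i=4: ✓ (witness j=5)
  i=5: ✓ (witness j=6)
  i=6: ✓ (witness j=7)
Positions where it holds: {0, 1, 2, 3, 4, 5, 6} → 7.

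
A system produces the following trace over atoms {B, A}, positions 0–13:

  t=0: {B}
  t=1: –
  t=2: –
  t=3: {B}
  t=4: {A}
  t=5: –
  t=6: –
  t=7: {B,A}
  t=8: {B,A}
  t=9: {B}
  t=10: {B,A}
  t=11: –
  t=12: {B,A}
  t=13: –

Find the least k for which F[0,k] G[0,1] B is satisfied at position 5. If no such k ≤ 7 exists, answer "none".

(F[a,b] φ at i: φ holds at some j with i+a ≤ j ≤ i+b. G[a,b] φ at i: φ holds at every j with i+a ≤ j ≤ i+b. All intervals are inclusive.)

2

Scan j = 5,6,… for G[0,1] B:
  j=5: fails
  j=6: fails
  j=7: holds
First hit at j=7, so smallest k = 7-5 = 2.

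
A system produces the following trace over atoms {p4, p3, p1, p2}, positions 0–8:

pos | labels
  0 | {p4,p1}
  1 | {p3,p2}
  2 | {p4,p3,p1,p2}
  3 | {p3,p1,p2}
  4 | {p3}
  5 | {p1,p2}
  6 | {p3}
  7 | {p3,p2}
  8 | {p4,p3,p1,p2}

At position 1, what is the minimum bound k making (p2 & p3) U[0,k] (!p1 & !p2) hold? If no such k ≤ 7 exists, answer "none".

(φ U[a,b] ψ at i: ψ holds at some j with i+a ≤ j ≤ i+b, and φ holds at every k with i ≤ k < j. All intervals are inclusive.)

3

Need earliest j ≥ 1 with (!p1 & !p2), and (p2 & p3) at every k in [1,j-1].
  j=1: rhs fails.
  j=2: rhs fails.
  j=3: rhs fails.
  j=4: rhs holds; lhs holds on [1,3]. k = 3.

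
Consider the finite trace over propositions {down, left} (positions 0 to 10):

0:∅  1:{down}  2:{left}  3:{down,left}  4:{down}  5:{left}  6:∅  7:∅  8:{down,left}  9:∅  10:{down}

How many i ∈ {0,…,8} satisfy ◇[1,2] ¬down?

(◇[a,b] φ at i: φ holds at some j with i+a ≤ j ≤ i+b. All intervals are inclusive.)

Evaluate at each i in [0,8]:
  i=0: ✓ (witness j=2)
  i=1: ✓ (witness j=2)
  i=2: ✗ (none in [3,4])
  i=3: ✓ (witness j=5)
  i=4: ✓ (witness j=5)
  i=5: ✓ (witness j=6)
  i=6: ✓ (witness j=7)
  i=7: ✓ (witness j=9)
  i=8: ✓ (witness j=9)
Positions where it holds: {0, 1, 3, 4, 5, 6, 7, 8} → 8.

8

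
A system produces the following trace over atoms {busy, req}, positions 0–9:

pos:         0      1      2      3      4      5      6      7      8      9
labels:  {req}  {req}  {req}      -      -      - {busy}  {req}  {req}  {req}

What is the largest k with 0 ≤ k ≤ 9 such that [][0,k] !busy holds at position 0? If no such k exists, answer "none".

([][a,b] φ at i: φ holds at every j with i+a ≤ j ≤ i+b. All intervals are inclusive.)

5

!busy must hold from j=0 onward; find where it first fails.
  j=0: holds
  j=1: holds
  j=2: holds
  j=3: holds
  j=4: holds
  j=5: holds
  j=6: fails
Holds on [0,5], so largest k = 5.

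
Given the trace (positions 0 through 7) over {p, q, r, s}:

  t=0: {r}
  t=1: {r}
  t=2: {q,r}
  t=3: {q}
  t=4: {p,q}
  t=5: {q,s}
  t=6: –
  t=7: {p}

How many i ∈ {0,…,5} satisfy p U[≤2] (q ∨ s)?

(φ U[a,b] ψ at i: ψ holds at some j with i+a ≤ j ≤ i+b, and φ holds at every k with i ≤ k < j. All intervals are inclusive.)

4

Evaluate at each i in [0,5]:
  i=0: ✗ (lhs fails at k=0 before rhs at j=2)
  i=1: ✗ (lhs fails at k=1 before rhs at j=2)
  i=2: ✓ (rhs at j=2)
  i=3: ✓ (rhs at j=3)
  i=4: ✓ (rhs at j=4)
  i=5: ✓ (rhs at j=5)
Positions where it holds: {2, 3, 4, 5} → 4.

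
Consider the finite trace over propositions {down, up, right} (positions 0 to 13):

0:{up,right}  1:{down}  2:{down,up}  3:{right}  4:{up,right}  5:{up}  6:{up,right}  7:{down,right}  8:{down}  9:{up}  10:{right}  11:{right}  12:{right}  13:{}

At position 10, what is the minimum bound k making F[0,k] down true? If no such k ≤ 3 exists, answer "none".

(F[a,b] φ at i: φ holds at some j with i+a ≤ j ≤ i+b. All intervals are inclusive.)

none

Scan j = 10,11,… for down:
  j=10: fails
  j=11: fails
  j=12: fails
  j=13: fails
No j in [10,13] satisfies it → none.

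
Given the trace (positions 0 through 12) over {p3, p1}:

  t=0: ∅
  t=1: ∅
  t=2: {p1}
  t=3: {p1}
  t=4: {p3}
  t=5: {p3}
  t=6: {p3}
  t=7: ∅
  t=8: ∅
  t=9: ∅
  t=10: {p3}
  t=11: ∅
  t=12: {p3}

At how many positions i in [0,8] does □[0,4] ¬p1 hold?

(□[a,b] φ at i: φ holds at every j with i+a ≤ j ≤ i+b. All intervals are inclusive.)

5

Evaluate at each i in [0,8]:
  i=0: ✗ (fails at j=2)
  i=1: ✗ (fails at j=2)
  i=2: ✗ (fails at j=2)
  i=3: ✗ (fails at j=3)
  i=4: ✓ (all of [4,8])
  i=5: ✓ (all of [5,9])
  i=6: ✓ (all of [6,10])
  i=7: ✓ (all of [7,11])
  i=8: ✓ (all of [8,12])
Positions where it holds: {4, 5, 6, 7, 8} → 5.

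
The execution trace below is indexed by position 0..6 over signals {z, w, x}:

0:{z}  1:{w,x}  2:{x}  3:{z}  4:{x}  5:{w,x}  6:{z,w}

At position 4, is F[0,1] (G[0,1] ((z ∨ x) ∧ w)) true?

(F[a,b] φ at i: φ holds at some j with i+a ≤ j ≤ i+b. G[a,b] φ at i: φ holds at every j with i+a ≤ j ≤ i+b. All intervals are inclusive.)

Check G[0,1] ((z ∨ x) ∧ w) at each j in [4,5]:
  j=4: fails at 4
  j=5: holds on [5,6]
Found at j=5 → formula holds.

Yes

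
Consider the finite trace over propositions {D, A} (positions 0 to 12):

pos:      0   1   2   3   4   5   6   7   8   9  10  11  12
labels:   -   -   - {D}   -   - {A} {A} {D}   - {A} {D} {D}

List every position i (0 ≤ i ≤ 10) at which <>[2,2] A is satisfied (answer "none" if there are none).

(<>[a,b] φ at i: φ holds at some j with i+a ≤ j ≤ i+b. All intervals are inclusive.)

Evaluate at each i in [0,10]:
  i=0: ✗ (none in [2,2])
  i=1: ✗ (none in [3,3])
  i=2: ✗ (none in [4,4])
  i=3: ✗ (none in [5,5])
  i=4: ✓ (witness j=6)
  i=5: ✓ (witness j=7)
  i=6: ✗ (none in [8,8])
  i=7: ✗ (none in [9,9])
  i=8: ✓ (witness j=10)
  i=9: ✗ (none in [11,11])
  i=10: ✗ (none in [12,12])

4, 5, 8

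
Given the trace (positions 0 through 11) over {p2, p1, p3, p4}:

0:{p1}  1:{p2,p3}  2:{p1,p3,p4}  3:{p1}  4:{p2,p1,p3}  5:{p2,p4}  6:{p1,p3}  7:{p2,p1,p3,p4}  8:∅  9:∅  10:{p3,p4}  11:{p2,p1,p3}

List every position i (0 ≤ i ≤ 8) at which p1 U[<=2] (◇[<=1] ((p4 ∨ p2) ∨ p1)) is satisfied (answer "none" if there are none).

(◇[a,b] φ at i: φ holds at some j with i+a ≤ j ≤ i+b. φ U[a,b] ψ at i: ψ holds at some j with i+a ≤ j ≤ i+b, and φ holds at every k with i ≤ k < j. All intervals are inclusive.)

0, 1, 2, 3, 4, 5, 6, 7

Evaluate at each i in [0,8]:
  i=0: ✓ (rhs at j=0)
  i=1: ✓ (rhs at j=1)
  i=2: ✓ (rhs at j=2)
  i=3: ✓ (rhs at j=3)
  i=4: ✓ (rhs at j=4)
  i=5: ✓ (rhs at j=5)
  i=6: ✓ (rhs at j=6)
  i=7: ✓ (rhs at j=7)
  i=8: ✗ (lhs fails at k=8 before rhs at j=9)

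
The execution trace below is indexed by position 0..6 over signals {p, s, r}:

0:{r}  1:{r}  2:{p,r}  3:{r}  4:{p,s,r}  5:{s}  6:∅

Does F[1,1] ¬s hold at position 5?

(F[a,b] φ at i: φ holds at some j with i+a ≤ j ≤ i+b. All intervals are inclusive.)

Holds

Check ¬s at each j in [6,6]:
  j=6: true
Found at j=6 → formula holds.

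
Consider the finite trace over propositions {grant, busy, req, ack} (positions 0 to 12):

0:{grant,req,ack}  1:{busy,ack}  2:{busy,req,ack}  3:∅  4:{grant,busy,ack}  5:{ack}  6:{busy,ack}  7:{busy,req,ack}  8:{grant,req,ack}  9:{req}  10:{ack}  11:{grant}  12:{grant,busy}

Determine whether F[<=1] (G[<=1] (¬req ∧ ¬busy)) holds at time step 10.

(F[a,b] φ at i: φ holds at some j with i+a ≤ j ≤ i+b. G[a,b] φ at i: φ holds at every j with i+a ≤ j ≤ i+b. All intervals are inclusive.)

True

Check G[<=1] (¬req ∧ ¬busy) at each j in [10,11]:
  j=10: holds on [10,11]
  j=11: fails at 12
Found at j=10 → formula holds.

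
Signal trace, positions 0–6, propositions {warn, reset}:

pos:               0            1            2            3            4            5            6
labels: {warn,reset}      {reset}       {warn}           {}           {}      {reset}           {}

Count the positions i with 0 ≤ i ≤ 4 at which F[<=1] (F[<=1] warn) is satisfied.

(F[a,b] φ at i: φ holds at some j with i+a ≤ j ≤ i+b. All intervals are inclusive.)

3

Evaluate at each i in [0,4]:
  i=0: ✓ (witness j=0)
  i=1: ✓ (witness j=1)
  i=2: ✓ (witness j=2)
  i=3: ✗ (none in [3,4])
  i=4: ✗ (none in [4,5])
Positions where it holds: {0, 1, 2} → 3.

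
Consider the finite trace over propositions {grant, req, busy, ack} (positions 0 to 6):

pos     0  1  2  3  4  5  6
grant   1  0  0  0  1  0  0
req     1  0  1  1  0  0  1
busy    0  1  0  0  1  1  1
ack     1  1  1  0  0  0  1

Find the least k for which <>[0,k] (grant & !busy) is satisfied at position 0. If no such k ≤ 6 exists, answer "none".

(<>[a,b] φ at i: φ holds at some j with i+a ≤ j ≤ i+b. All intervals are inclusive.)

0

Scan j = 0,1,… for (grant & !busy):
  j=0: holds
First hit at j=0, so smallest k = 0-0 = 0.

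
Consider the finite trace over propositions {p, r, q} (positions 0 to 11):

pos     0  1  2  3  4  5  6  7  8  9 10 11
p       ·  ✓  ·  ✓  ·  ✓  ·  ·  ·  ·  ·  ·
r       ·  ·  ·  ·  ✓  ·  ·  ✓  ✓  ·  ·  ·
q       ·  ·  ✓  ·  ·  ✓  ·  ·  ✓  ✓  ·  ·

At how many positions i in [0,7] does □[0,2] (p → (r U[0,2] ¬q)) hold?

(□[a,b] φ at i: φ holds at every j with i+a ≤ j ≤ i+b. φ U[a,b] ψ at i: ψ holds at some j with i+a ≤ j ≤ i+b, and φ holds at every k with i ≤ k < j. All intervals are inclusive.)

5

Evaluate at each i in [0,7]:
  i=0: ✓ (all of [0,2])
  i=1: ✓ (all of [1,3])
  i=2: ✓ (all of [2,4])
  i=3: ✗ (fails at j=5)
  i=4: ✗ (fails at j=5)
  i=5: ✗ (fails at j=5)
  i=6: ✓ (all of [6,8])
  i=7: ✓ (all of [7,9])
Positions where it holds: {0, 1, 2, 6, 7} → 5.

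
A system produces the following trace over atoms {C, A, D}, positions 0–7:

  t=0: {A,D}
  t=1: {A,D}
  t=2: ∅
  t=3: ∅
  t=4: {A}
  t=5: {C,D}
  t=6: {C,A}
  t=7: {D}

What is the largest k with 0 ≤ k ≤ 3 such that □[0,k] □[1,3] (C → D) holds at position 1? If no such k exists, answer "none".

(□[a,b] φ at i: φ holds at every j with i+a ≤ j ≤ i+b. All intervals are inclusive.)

1

□[1,3] (C → D) must hold from j=1 onward; find where it first fails.
  j=1: holds
  j=2: holds
  j=3: fails
Holds on [1,2], so largest k = 1.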